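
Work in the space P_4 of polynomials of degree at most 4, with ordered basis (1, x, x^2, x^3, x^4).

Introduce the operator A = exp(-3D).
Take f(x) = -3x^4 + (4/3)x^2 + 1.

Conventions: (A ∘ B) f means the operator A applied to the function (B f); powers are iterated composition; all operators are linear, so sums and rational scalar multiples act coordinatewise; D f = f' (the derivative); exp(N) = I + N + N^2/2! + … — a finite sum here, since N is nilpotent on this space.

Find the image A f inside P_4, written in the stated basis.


the result is g(x) = -3x^4 + 36x^3 - (482/3)x^2 + 316x - 230

order-1 term: 36x^3 - 8x
order-2 term: -162x^2 + 12
order-3 term: 324x
order-4 term: -243
the series for exp(-3D) f terminates at order 4
exp(-3D) f = -3x^4 + 36x^3 - (482/3)x^2 + 316x - 230


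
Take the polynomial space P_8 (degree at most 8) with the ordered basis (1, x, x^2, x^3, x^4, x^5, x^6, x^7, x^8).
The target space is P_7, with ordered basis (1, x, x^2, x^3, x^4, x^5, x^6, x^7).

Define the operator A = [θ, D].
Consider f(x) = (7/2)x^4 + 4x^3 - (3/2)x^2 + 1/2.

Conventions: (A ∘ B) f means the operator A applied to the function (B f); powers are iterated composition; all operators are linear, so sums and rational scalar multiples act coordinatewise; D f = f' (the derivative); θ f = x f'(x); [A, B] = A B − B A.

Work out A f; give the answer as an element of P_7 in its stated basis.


D f = 14x^3 + 12x^2 - 3x
θ D f = 42x^3 + 24x^2 - 3x
θ f = 14x^4 + 12x^3 - 3x^2
D θ f = 56x^3 + 36x^2 - 6x
[θ, D] f = -14x^3 - 12x^2 + 3x

the image equals g(x) = -14x^3 - 12x^2 + 3x


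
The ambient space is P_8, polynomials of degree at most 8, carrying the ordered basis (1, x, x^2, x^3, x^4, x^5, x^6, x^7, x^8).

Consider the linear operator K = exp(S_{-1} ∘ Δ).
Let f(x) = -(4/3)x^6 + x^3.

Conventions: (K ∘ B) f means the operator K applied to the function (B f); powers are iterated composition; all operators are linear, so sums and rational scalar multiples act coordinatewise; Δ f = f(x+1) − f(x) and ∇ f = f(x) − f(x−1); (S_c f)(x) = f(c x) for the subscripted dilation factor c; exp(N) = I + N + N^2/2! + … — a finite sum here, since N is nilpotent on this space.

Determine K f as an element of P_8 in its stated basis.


g(x) = -(4/3)x^6 + 8x^5 + x^3 + 23x^2 - 30x + 4

order-1 term: 8x^5 - 20x^4 + (80/3)x^3 - 17x^2 + 5x - 1/3
order-2 term: 20x^4 + 20x^2 - 3x + 4/3
order-3 term: -(80/3)x^3 + 40x^2 - 40x + 37/3
order-4 term: -20x^2 - 20/3
order-5 term: 8x - 4
order-6 term: 4/3
the series for exp(S_{-1} ∘ Δ) f terminates at order 6
exp(S_{-1} ∘ Δ) f = -(4/3)x^6 + 8x^5 + x^3 + 23x^2 - 30x + 4


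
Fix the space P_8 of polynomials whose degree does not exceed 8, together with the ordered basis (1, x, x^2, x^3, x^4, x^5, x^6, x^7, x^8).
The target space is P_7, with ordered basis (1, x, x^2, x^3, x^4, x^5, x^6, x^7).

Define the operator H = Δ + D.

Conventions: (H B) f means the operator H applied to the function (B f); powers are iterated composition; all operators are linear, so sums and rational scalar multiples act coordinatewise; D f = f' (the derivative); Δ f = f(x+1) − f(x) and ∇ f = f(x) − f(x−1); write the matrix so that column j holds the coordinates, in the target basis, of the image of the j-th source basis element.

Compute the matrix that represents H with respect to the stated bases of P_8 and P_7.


image of 1: 0
image of x: 2
image of x^2: 4x + 1
image of x^3: 6x^2 + 3x + 1
image of x^4: 8x^3 + 6x^2 + 4x + 1
image of x^5: 10x^4 + 10x^3 + 10x^2 + 5x + 1
image of x^6: 12x^5 + 15x^4 + 20x^3 + 15x^2 + 6x + 1
image of x^7: 14x^6 + 21x^5 + 35x^4 + 35x^3 + 21x^2 + 7x + 1
image of x^8: 16x^7 + 28x^6 + 56x^5 + 70x^4 + 56x^3 + 28x^2 + 8x + 1
each image's coordinates form column j of the matrix

the matrix is [[0, 2, 1, 1, 1, 1, 1, 1, 1]; [0, 0, 4, 3, 4, 5, 6, 7, 8]; [0, 0, 0, 6, 6, 10, 15, 21, 28]; [0, 0, 0, 0, 8, 10, 20, 35, 56]; [0, 0, 0, 0, 0, 10, 15, 35, 70]; [0, 0, 0, 0, 0, 0, 12, 21, 56]; [0, 0, 0, 0, 0, 0, 0, 14, 28]; [0, 0, 0, 0, 0, 0, 0, 0, 16]] (rows listed top to bottom)


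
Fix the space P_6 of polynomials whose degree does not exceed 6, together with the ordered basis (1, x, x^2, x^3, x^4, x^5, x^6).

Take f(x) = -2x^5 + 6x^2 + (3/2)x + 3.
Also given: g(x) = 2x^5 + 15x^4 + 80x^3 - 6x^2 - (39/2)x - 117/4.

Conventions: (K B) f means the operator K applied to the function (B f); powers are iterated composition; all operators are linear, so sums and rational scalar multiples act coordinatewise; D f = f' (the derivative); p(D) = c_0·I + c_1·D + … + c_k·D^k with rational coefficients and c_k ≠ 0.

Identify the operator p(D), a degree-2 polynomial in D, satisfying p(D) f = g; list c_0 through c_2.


D^0 f = -2x^5 + 6x^2 + (3/2)x + 3
D^1 f = -10x^4 + 12x + 3/2
D^2 f = -40x^3 + 12
matching coefficients of g against c_0 f + c_1 Df + … from the top degree down determines the c_i
solution: c_0 = -1, c_1 = -3/2, c_2 = -2

c_0 = -1, c_1 = -3/2, c_2 = -2


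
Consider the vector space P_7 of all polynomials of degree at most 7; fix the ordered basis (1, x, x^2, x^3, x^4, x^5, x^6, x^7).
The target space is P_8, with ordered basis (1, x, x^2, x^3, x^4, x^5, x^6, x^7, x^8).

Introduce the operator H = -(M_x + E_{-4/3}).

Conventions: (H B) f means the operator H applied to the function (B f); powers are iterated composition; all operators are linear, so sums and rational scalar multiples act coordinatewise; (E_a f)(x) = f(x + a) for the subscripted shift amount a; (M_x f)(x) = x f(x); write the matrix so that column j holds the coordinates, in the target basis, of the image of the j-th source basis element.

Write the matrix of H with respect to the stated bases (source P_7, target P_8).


the matrix is [[-1, 4/3, -16/9, 64/27, -256/81, 1024/243, -4096/729, 16384/2187]; [-1, -1, 8/3, -16/3, 256/27, -1280/81, 2048/81, -28672/729]; [0, -1, -1, 4, -32/3, 640/27, -1280/27, 7168/81]; [0, 0, -1, -1, 16/3, -160/9, 1280/27, -8960/81]; [0, 0, 0, -1, -1, 20/3, -80/3, 2240/27]; [0, 0, 0, 0, -1, -1, 8, -112/3]; [0, 0, 0, 0, 0, -1, -1, 28/3]; [0, 0, 0, 0, 0, 0, -1, -1]; [0, 0, 0, 0, 0, 0, 0, -1]] (rows listed top to bottom)

image of 1: -x - 1
image of x: -x^2 - x + 4/3
image of x^2: -x^3 - x^2 + (8/3)x - 16/9
image of x^3: -x^4 - x^3 + 4x^2 - (16/3)x + 64/27
image of x^4: -x^5 - x^4 + (16/3)x^3 - (32/3)x^2 + (256/27)x - 256/81
image of x^5: -x^6 - x^5 + (20/3)x^4 - (160/9)x^3 + (640/27)x^2 - (1280/81)x + 1024/243
image of x^6: -x^7 - x^6 + 8x^5 - (80/3)x^4 + (1280/27)x^3 - (1280/27)x^2 + (2048/81)x - 4096/729
image of x^7: -x^8 - x^7 + (28/3)x^6 - (112/3)x^5 + (2240/27)x^4 - (8960/81)x^3 + (7168/81)x^2 - (28672/729)x + 16384/2187
each image's coordinates form column j of the matrix


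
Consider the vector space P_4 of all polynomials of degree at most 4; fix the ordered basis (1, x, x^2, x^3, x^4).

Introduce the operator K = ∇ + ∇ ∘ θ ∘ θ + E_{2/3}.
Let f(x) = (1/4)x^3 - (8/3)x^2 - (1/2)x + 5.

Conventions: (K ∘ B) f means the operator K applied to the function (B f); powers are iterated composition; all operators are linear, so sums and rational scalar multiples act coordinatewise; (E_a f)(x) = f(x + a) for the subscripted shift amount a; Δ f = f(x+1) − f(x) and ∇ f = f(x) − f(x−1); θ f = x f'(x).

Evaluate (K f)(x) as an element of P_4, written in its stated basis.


∇ f = (3/4)x^2 - (73/12)x + 29/12
θ f = (3/4)x^3 - (16/3)x^2 - (1/2)x
θ θ f = (9/4)x^3 - (32/3)x^2 - (1/2)x
∇ θ θ f = (27/4)x^2 - (337/12)x + 149/12
E_{2/3} f = (1/4)x^3 - (13/6)x^2 - (67/18)x + 32/9
(∇ + ∇ ∘ θ ∘ θ + E_{2/3}) f = (1/4)x^3 + (16/3)x^2 - (341/9)x + 331/18

g(x) = (1/4)x^3 + (16/3)x^2 - (341/9)x + 331/18


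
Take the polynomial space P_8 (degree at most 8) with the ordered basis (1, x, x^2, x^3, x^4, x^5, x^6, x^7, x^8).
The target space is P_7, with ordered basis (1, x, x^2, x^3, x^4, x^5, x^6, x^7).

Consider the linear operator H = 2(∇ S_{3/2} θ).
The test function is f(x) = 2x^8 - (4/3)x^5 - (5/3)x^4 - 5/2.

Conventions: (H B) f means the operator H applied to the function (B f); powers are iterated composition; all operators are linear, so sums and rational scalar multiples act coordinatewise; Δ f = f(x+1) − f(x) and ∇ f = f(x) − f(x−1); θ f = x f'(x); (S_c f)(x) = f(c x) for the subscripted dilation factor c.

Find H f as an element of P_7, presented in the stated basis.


θ f = 16x^8 - (20/3)x^5 - (20/3)x^4
S_{3/2} θ f = (6561/16)x^8 - (405/8)x^5 - (135/4)x^4
∇ S_{3/2} θ f = (6561/2)x^7 - (45927/4)x^6 + (45927/2)x^5 - (57915/2)x^4 + (93339/4)x^3 - (23571/2)x^2 + (27189/8)x - 6831/16
(2(∇ S_{3/2} θ)) f = 6561x^7 - (45927/2)x^6 + 45927x^5 - 57915x^4 + (93339/2)x^3 - 23571x^2 + (27189/4)x - 6831/8

the result is g(x) = 6561x^7 - (45927/2)x^6 + 45927x^5 - 57915x^4 + (93339/2)x^3 - 23571x^2 + (27189/4)x - 6831/8


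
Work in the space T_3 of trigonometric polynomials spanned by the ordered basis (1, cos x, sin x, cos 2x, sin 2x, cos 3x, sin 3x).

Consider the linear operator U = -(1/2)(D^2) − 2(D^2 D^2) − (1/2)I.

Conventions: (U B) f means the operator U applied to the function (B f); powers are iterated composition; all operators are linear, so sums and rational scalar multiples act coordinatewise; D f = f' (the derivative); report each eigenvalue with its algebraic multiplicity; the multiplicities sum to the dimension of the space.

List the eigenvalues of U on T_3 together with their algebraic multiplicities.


λ = -158 (multiplicity 2), λ = -61/2 (multiplicity 2), λ = -2 (multiplicity 2), λ = -1/2 (multiplicity 1)

image of 1: -1/2
image of cos x: -2cos x
image of sin x: -2sin x
image of cos 2x: -(61/2)cos 2x
image of sin 2x: -(61/2)sin 2x
image of cos 3x: -158cos 3x
image of sin 3x: -158sin 3x
the matrix is diagonal; its diagonal is (-1/2, -2, -2, -61/2, -61/2, -158, -158)
for a triangular matrix the eigenvalues are the diagonal entries, with algebraic multiplicity their repetition count


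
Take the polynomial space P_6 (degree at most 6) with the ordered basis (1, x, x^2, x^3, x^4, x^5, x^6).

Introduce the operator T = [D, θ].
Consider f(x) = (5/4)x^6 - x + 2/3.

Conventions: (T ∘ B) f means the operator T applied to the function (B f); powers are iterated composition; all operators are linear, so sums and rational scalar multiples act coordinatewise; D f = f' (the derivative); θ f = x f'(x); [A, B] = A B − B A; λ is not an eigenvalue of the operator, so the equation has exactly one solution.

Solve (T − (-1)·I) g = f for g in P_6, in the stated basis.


write g with unknown coordinates in the stated basis and equate coefficients in (T − (-1)·I) g = f
solving from the highest basis element down gives g = (5/4)x^6 - (15/2)x^5 + (75/2)x^4 - 150x^3 + 450x^2 - 901x + 2705/3
check: T g = (15/2)x^5 - (75/2)x^4 + 150x^3 - 450x^2 + 900x - 901
so T g − (-1)·g = (5/4)x^6 - x + 2/3 = f ✓

g(x) = (5/4)x^6 - (15/2)x^5 + (75/2)x^4 - 150x^3 + 450x^2 - 901x + 2705/3


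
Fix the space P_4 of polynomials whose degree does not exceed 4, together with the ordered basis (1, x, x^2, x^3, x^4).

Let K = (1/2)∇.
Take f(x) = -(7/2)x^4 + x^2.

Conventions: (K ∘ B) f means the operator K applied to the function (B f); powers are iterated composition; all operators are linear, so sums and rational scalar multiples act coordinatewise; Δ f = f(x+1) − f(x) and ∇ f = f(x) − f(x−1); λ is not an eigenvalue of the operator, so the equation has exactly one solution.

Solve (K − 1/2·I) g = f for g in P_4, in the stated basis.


write g with unknown coordinates in the stated basis and equate coefficients in (K − 1/2·I) g = f
solving from the highest basis element down gives g = 7x^4 + 28x^3 + 40x^2 + 24x + 5
check: K g = 14x^3 + 21x^2 + 12x + 5/2
so K g − 1/2·g = -(7/2)x^4 + x^2 = f ✓

g(x) = 7x^4 + 28x^3 + 40x^2 + 24x + 5


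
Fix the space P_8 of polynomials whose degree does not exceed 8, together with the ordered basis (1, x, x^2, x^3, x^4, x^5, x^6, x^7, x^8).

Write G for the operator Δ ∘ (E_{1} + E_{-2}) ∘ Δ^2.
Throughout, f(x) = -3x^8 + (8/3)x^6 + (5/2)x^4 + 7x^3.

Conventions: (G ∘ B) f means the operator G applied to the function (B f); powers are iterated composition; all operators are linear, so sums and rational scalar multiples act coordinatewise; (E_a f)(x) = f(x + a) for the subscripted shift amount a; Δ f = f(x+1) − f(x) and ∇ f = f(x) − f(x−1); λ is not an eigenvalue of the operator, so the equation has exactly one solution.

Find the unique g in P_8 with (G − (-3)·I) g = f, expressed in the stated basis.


the result is g(x) = -x^8 + (8/9)x^6 + 224x^5 + (6725/6)x^4 + (69941/9)x^3 + (29600/3)x^2 - 9048x - 196580/3

write g with unknown coordinates in the stated basis and equate coefficients in (G − (-3)·I) g = f
solving from the highest basis element down gives g = -x^8 + (8/9)x^6 + 224x^5 + (6725/6)x^4 + (69941/9)x^3 + (29600/3)x^2 - 9048x - 196580/3
check: G g = -672x^5 - 3360x^4 - (69920/3)x^3 - 29600x^2 + 27144x + 196580
so G g − (-3)·g = -3x^8 + (8/3)x^6 + (5/2)x^4 + 7x^3 = f ✓


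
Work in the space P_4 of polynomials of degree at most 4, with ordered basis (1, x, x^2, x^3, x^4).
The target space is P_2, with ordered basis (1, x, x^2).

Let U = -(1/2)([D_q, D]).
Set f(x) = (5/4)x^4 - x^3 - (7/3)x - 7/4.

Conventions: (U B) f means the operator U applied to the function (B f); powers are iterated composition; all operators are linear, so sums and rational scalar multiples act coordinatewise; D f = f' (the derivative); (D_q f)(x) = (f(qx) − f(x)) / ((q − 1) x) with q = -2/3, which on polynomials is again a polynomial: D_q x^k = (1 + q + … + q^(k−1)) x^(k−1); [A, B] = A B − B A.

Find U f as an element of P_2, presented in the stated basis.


the image equals g(x) = -(25/24)x^2 - (5/18)x

D f = 5x^3 - 3x^2 - 7/3
D_q D f = (35/9)x^2 - x
D_q f = (65/108)x^3 - (7/9)x^2 - 7/3
D D_q f = (65/36)x^2 - (14/9)x
[D_q, D] f = (25/12)x^2 + (5/9)x
(-(1/2)([D_q, D])) f = -(25/24)x^2 - (5/18)x


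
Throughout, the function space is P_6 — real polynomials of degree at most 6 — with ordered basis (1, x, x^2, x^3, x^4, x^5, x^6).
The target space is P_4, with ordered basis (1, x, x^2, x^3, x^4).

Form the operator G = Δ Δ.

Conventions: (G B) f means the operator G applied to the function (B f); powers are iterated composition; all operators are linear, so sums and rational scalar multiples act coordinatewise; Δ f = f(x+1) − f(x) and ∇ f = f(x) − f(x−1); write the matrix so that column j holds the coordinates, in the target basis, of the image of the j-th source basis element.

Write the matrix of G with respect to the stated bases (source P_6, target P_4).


image of 1: 0
image of x: 0
image of x^2: 2
image of x^3: 6x + 6
image of x^4: 12x^2 + 24x + 14
image of x^5: 20x^3 + 60x^2 + 70x + 30
image of x^6: 30x^4 + 120x^3 + 210x^2 + 180x + 62
each image's coordinates form column j of the matrix

the matrix is [[0, 0, 2, 6, 14, 30, 62]; [0, 0, 0, 6, 24, 70, 180]; [0, 0, 0, 0, 12, 60, 210]; [0, 0, 0, 0, 0, 20, 120]; [0, 0, 0, 0, 0, 0, 30]] (rows listed top to bottom)


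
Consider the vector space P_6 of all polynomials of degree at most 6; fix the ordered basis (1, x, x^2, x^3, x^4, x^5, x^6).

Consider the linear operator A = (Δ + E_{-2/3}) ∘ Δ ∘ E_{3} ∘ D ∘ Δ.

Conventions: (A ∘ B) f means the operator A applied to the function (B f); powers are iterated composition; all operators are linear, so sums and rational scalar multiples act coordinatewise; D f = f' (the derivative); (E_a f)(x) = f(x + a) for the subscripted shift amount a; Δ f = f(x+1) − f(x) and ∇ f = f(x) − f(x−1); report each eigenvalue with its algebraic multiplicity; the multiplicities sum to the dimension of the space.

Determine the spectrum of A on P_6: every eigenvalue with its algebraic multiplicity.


image of 1: 0
image of x: 0
image of x^2: 0
image of x^3: 6
image of x^4: 24x + 104
image of x^5: 60x^2 + 520x + 3650/3
image of x^6: 120x^3 + 1560x^2 + 7300x + 108220/9
the matrix is upper triangular; its diagonal is (0, 0, 0, 0, 0, 0, 0)
for a triangular matrix the eigenvalues are the diagonal entries, with algebraic multiplicity their repetition count

λ = 0 (multiplicity 7)


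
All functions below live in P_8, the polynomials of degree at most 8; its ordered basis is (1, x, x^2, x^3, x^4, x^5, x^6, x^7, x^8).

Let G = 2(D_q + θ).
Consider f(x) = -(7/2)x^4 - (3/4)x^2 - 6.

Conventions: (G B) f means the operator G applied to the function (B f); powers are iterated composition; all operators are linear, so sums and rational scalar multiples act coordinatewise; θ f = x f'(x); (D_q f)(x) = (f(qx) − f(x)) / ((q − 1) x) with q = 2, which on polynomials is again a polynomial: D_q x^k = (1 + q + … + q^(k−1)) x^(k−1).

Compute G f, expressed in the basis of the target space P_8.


D_q f = -(105/2)x^3 - (9/4)x
θ f = -14x^4 - (3/2)x^2
(D_q + θ) f = -14x^4 - (105/2)x^3 - (3/2)x^2 - (9/4)x
(2(D_q + θ)) f = -28x^4 - 105x^3 - 3x^2 - (9/2)x

g(x) = -28x^4 - 105x^3 - 3x^2 - (9/2)x


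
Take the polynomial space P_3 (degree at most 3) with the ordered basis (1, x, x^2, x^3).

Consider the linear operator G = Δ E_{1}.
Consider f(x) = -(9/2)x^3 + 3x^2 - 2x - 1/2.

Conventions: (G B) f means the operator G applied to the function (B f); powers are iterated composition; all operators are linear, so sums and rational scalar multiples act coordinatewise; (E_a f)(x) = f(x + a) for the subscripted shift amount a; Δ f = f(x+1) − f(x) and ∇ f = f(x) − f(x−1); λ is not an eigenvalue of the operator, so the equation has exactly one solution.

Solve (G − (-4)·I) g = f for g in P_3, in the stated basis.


write g with unknown coordinates in the stated basis and equate coefficients in (G − (-4)·I) g = f
solving from the highest basis element down gives g = -(9/8)x^3 + (51/32)x^2 + (79/64)x + 87/256
check: G g = -(27/8)x^2 - (111/16)x - 119/64
so G g − (-4)·g = -(9/2)x^3 + 3x^2 - 2x - 1/2 = f ✓

the image equals g(x) = -(9/8)x^3 + (51/32)x^2 + (79/64)x + 87/256


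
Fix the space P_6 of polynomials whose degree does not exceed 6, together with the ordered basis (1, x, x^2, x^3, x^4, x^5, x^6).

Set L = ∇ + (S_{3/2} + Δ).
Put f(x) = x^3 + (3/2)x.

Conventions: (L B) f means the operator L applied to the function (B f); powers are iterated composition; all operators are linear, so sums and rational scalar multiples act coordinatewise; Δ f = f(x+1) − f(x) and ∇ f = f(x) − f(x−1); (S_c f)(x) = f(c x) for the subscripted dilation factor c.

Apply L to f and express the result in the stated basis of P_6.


∇ f = 3x^2 - 3x + 5/2
S_{3/2} f = (27/8)x^3 + (9/4)x
Δ f = 3x^2 + 3x + 5/2
(S_{3/2} + Δ) f = (27/8)x^3 + 3x^2 + (21/4)x + 5/2
(∇ + (S_{3/2} + Δ)) f = (27/8)x^3 + 6x^2 + (9/4)x + 5

the image equals g(x) = (27/8)x^3 + 6x^2 + (9/4)x + 5


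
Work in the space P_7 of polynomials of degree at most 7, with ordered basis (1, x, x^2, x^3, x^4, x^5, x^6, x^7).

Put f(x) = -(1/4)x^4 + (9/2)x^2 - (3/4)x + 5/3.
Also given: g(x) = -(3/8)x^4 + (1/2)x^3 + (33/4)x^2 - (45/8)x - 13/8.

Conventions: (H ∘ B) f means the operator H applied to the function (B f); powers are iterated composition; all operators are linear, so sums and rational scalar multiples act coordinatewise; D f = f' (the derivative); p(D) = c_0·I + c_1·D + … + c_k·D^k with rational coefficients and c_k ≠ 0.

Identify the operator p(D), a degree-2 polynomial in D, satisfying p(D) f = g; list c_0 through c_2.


D^0 f = -(1/4)x^4 + (9/2)x^2 - (3/4)x + 5/3
D^1 f = -x^3 + 9x - 3/4
D^2 f = -3x^2 + 9
matching coefficients of g against c_0 f + c_1 Df + … from the top degree down determines the c_i
solution: c_0 = 3/2, c_1 = -1/2, c_2 = -1/2

p(D) = (3/2)·I − (1/2)·D − (1/2)·D^2, i.e. c_0 = 3/2, c_1 = -1/2, c_2 = -1/2


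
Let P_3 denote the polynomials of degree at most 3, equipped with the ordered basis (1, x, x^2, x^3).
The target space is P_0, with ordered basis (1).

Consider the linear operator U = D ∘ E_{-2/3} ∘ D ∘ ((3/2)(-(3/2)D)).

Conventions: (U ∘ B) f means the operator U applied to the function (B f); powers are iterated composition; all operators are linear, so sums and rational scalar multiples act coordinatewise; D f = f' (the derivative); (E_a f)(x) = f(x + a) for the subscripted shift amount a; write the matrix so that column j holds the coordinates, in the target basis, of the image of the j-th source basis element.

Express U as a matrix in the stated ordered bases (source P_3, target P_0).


image of 1: 0
image of x: 0
image of x^2: 0
image of x^3: -27/2
each image's coordinates form column j of the matrix

the matrix is [[0, 0, 0, -27/2]] (rows listed top to bottom)


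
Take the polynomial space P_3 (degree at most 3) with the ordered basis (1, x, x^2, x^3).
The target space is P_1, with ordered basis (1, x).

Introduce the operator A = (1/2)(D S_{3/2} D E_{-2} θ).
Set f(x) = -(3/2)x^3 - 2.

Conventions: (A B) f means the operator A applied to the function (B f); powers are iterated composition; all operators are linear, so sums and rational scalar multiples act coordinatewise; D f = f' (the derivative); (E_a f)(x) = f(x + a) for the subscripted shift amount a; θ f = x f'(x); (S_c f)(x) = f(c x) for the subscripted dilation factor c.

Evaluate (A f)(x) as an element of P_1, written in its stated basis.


g(x) = -(243/8)x + 81/2

θ f = -(9/2)x^3
E_{-2} θ f = -(9/2)x^3 + 27x^2 - 54x + 36
D E_{-2} θ f = -(27/2)x^2 + 54x - 54
S_{3/2} (D E_{-2} θ) f = -(243/8)x^2 + 81x - 54
D S_{3/2} (D E_{-2} θ) f = -(243/4)x + 81
((1/2)(D S_{3/2} D E_{-2} θ)) f = -(243/8)x + 81/2


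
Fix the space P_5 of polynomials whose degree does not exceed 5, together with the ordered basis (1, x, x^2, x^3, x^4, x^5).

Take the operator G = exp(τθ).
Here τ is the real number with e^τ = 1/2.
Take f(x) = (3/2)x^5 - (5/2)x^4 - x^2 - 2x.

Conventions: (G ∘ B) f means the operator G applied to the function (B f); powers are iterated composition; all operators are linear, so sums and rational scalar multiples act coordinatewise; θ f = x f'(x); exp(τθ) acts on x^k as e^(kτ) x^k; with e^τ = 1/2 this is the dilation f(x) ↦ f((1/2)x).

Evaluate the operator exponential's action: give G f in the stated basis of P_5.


exp(τθ) x^k = e^(kτ) x^k; with e^τ = 1/2 this sends x^k to (1/2)^k x^k
x ↦ 1/2 x
x^2 ↦ 1/4 x^2
x^4 ↦ 1/16 x^4
x^5 ↦ 1/32 x^5
applying this coordinatewise to f: exp(τθ) f = (3/64)x^5 - (5/32)x^4 - (1/4)x^2 - x

g(x) = (3/64)x^5 - (5/32)x^4 - (1/4)x^2 - x


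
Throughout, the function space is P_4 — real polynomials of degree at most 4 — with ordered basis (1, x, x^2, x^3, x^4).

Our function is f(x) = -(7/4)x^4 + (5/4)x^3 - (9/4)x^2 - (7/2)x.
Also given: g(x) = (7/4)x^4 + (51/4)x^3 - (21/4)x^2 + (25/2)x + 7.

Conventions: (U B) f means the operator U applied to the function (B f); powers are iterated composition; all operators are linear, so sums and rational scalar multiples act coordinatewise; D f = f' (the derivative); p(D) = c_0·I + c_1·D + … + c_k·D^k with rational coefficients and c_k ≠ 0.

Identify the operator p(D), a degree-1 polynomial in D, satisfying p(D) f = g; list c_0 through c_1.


D^0 f = -(7/4)x^4 + (5/4)x^3 - (9/4)x^2 - (7/2)x
D^1 f = -7x^3 + (15/4)x^2 - (9/2)x - 7/2
matching coefficients of g against c_0 f + c_1 Df + … from the top degree down determines the c_i
solution: c_0 = -1, c_1 = -2

p(D) = -I − 2·D, i.e. c_0 = -1, c_1 = -2


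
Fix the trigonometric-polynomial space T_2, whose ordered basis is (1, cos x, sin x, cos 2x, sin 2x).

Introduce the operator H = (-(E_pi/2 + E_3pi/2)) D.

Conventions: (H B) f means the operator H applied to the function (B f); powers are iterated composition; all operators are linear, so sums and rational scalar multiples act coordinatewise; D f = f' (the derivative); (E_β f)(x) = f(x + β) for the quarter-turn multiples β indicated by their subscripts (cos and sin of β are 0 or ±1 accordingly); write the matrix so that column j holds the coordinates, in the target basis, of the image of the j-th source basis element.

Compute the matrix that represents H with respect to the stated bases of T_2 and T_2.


the matrix is [[0, 0, 0, 0, 0]; [0, 0, 0, 0, 0]; [0, 0, 0, 0, 0]; [0, 0, 0, 0, 4]; [0, 0, 0, -4, 0]] (rows listed top to bottom)

image of 1: 0
image of cos x: 0
image of sin x: 0
image of cos 2x: -4sin 2x
image of sin 2x: 4cos 2x
each image's coordinates form column j of the matrix


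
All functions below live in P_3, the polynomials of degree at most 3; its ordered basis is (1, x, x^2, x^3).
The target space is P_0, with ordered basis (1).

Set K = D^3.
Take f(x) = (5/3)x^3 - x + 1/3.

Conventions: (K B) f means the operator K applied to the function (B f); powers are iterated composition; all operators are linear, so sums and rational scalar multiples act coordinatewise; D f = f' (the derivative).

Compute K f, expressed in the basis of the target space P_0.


g(x) = 10

D f = 5x^2 - 1
D D f = 10x
D D D f = 10


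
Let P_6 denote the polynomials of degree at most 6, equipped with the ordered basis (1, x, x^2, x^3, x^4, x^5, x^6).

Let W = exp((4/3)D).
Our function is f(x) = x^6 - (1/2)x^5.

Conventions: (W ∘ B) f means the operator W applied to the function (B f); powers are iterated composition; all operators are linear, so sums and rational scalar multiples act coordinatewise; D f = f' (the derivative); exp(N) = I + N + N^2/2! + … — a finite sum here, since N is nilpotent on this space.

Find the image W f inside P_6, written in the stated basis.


order-1 term: 8x^5 - (10/3)x^4
order-2 term: (80/3)x^4 - (80/9)x^3
order-3 term: (1280/27)x^3 - (320/27)x^2
order-4 term: (1280/27)x^2 - (640/81)x
order-5 term: (2048/81)x - 512/243
order-6 term: 4096/729
the series for exp((4/3)D) f terminates at order 6
exp((4/3)D) f = x^6 + (15/2)x^5 + (70/3)x^4 + (1040/27)x^3 + (320/9)x^2 + (1408/81)x + 2560/729

the result is g(x) = x^6 + (15/2)x^5 + (70/3)x^4 + (1040/27)x^3 + (320/9)x^2 + (1408/81)x + 2560/729


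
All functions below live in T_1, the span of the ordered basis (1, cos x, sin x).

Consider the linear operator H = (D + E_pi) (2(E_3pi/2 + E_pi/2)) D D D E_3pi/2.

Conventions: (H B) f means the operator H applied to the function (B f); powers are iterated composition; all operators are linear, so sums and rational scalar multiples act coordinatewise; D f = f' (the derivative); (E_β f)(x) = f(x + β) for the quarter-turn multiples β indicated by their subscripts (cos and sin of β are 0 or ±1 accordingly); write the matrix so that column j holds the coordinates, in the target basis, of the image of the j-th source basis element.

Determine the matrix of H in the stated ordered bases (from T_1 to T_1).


image of 1: 0
image of cos x: 0
image of sin x: 0
each image's coordinates form column j of the matrix

the matrix is [[0, 0, 0]; [0, 0, 0]; [0, 0, 0]] (rows listed top to bottom)


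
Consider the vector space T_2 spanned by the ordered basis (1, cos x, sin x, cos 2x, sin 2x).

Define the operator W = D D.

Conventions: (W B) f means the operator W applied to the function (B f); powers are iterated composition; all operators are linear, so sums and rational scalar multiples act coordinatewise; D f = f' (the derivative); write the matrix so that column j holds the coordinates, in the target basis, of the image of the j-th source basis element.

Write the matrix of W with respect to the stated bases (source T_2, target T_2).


the matrix is [[0, 0, 0, 0, 0]; [0, -1, 0, 0, 0]; [0, 0, -1, 0, 0]; [0, 0, 0, -4, 0]; [0, 0, 0, 0, -4]] (rows listed top to bottom)

image of 1: 0
image of cos x: -cos x
image of sin x: -sin x
image of cos 2x: -4cos 2x
image of sin 2x: -4sin 2x
each image's coordinates form column j of the matrix


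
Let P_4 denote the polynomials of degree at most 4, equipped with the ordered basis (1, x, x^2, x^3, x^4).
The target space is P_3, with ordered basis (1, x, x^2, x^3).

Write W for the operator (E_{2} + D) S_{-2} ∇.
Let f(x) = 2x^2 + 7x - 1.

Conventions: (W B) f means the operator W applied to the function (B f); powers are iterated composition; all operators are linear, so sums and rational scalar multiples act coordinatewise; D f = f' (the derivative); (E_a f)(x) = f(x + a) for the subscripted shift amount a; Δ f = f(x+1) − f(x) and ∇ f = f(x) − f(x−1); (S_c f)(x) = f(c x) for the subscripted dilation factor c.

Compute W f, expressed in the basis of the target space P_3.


∇ f = 4x + 5
S_{-2} ∇ f = -8x + 5
E_{2} (S_{-2} ∇) f = -8x - 11
D (S_{-2} ∇) f = -8
(E_{2} + D) (S_{-2} ∇) f = -8x - 19

g(x) = -8x - 19


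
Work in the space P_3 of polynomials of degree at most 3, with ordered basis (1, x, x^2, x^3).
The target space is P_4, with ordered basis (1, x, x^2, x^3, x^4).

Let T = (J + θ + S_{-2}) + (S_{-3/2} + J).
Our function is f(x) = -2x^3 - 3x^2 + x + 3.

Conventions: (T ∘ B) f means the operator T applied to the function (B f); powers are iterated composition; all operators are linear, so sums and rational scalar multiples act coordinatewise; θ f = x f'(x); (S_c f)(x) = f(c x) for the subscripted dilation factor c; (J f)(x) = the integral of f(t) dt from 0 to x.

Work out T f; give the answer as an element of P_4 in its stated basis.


g(x) = -x^4 + (59/4)x^3 - (95/4)x^2 + (7/2)x + 6

J f = -(1/2)x^4 - x^3 + (1/2)x^2 + 3x
θ f = -6x^3 - 6x^2 + x
S_{-2} f = 16x^3 - 12x^2 - 2x + 3
(J + θ + S_{-2}) f = -(1/2)x^4 + 9x^3 - (35/2)x^2 + 2x + 3
S_{-3/2} f = (27/4)x^3 - (27/4)x^2 - (3/2)x + 3
J f = -(1/2)x^4 - x^3 + (1/2)x^2 + 3x
(S_{-3/2} + J) f = -(1/2)x^4 + (23/4)x^3 - (25/4)x^2 + (3/2)x + 3
((J + θ + S_{-2}) + (S_{-3/2} + J)) f = -x^4 + (59/4)x^3 - (95/4)x^2 + (7/2)x + 6


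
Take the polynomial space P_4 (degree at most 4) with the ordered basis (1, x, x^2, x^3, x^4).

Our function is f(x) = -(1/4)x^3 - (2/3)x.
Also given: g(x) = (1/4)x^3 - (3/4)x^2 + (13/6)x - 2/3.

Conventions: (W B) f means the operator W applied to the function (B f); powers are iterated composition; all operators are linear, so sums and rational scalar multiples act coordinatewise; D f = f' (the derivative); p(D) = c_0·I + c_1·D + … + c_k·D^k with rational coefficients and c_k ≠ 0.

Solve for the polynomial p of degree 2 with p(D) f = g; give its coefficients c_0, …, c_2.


D^0 f = -(1/4)x^3 - (2/3)x
D^1 f = -(3/4)x^2 - 2/3
D^2 f = -(3/2)x
matching coefficients of g against c_0 f + c_1 Df + … from the top degree down determines the c_i
solution: c_0 = -1, c_1 = 1, c_2 = -1

c_0 = -1, c_1 = 1, c_2 = -1


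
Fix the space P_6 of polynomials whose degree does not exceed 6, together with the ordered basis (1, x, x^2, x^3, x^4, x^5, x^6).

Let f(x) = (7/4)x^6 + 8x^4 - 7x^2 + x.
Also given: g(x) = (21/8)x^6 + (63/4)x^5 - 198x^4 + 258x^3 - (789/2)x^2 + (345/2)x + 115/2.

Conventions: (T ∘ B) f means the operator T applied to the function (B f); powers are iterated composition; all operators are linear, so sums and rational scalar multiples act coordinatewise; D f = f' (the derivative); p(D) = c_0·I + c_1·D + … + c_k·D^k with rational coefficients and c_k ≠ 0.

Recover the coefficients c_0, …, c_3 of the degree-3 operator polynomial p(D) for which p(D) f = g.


D^0 f = (7/4)x^6 + 8x^4 - 7x^2 + x
D^1 f = (21/2)x^5 + 32x^3 - 14x + 1
D^2 f = (105/2)x^4 + 96x^2 - 14
D^3 f = 210x^3 + 192x
matching coefficients of g against c_0 f + c_1 Df + … from the top degree down determines the c_i
solution: c_0 = 3/2, c_1 = 3/2, c_2 = -4, c_3 = 1

p(D) = (3/2)·I + (3/2)·D − 4·D^2 + D^3, i.e. c_0 = 3/2, c_1 = 3/2, c_2 = -4, c_3 = 1


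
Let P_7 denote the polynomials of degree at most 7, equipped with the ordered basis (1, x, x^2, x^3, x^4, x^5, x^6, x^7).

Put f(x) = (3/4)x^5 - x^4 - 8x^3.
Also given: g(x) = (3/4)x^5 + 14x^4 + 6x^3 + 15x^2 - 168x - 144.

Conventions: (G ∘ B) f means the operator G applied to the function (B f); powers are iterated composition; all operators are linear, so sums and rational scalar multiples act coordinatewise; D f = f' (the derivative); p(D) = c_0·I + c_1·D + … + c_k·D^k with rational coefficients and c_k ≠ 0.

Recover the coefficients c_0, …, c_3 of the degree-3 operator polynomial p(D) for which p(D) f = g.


D^0 f = (3/4)x^5 - x^4 - 8x^3
D^1 f = (15/4)x^4 - 4x^3 - 24x^2
D^2 f = 15x^3 - 12x^2 - 48x
D^3 f = 45x^2 - 24x - 48
matching coefficients of g against c_0 f + c_1 Df + … from the top degree down determines the c_i
solution: c_0 = 1, c_1 = 4, c_2 = 2, c_3 = 3

c_0 = 1, c_1 = 4, c_2 = 2, c_3 = 3


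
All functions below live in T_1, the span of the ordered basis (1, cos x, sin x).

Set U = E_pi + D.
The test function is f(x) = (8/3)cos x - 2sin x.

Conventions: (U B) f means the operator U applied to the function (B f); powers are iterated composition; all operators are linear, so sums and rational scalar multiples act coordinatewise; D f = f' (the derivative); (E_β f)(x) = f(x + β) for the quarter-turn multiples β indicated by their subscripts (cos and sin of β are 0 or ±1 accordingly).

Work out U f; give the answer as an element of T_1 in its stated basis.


E_pi f = -(8/3)cos x + 2sin x
D f = -2cos x - (8/3)sin x
(E_pi + D) f = -(14/3)cos x - (2/3)sin x

the result is g(x) = -(14/3)cos x - (2/3)sin x


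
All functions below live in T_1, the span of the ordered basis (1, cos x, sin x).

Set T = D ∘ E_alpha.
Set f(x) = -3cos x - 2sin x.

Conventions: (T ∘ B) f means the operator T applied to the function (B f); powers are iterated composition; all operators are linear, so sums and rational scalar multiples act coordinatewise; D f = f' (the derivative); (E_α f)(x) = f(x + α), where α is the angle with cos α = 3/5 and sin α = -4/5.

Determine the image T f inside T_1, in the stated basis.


g(x) = -(18/5)cos x + (1/5)sin x

E_alpha f = -(1/5)cos x - (18/5)sin x
D E_alpha f = -(18/5)cos x + (1/5)sin x


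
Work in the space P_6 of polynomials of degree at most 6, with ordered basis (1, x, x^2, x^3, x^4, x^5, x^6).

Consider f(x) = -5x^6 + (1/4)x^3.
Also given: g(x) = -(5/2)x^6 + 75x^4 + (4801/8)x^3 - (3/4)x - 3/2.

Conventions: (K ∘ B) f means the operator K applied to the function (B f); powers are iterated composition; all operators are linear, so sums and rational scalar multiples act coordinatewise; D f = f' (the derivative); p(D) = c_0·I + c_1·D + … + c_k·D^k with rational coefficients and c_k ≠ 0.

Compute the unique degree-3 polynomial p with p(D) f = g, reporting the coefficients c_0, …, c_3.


D^0 f = -5x^6 + (1/4)x^3
D^1 f = -30x^5 + (3/4)x^2
D^2 f = -150x^4 + (3/2)x
D^3 f = -600x^3 + 3/2
matching coefficients of g against c_0 f + c_1 Df + … from the top degree down determines the c_i
solution: c_0 = 1/2, c_1 = 0, c_2 = -1/2, c_3 = -1

c_0 = 1/2, c_1 = 0, c_2 = -1/2, c_3 = -1


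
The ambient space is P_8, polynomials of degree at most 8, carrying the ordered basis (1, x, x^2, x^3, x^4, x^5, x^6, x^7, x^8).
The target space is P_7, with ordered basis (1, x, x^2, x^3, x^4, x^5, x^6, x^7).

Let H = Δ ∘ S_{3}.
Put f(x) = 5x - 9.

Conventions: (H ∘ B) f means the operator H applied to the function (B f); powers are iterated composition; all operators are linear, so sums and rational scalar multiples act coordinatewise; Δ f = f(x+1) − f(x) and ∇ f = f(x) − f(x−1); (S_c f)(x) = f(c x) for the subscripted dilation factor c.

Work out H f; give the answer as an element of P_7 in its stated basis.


the image equals g(x) = 15

S_{3} f = 15x - 9
Δ S_{3} f = 15


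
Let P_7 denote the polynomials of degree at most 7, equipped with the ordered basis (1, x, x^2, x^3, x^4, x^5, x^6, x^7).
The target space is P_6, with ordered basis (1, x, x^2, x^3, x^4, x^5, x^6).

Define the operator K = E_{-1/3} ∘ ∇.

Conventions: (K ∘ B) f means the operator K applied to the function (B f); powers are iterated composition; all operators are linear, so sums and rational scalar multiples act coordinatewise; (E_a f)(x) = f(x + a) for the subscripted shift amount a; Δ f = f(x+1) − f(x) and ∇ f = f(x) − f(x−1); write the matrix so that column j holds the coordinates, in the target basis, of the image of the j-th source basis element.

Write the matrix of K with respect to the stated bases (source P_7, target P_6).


the matrix is [[0, 1, -5/3, 7/3, -85/27, 341/81, -455/81, 5461/729]; [0, 0, 2, -5, 28/3, -425/27, 682/27, -3185/81]; [0, 0, 0, 3, -10, 70/3, -425/9, 2387/27]; [0, 0, 0, 0, 4, -50/3, 140/3, -2975/27]; [0, 0, 0, 0, 0, 5, -25, 245/3]; [0, 0, 0, 0, 0, 0, 6, -35]; [0, 0, 0, 0, 0, 0, 0, 7]] (rows listed top to bottom)

image of 1: 0
image of x: 1
image of x^2: 2x - 5/3
image of x^3: 3x^2 - 5x + 7/3
image of x^4: 4x^3 - 10x^2 + (28/3)x - 85/27
image of x^5: 5x^4 - (50/3)x^3 + (70/3)x^2 - (425/27)x + 341/81
image of x^6: 6x^5 - 25x^4 + (140/3)x^3 - (425/9)x^2 + (682/27)x - 455/81
image of x^7: 7x^6 - 35x^5 + (245/3)x^4 - (2975/27)x^3 + (2387/27)x^2 - (3185/81)x + 5461/729
each image's coordinates form column j of the matrix


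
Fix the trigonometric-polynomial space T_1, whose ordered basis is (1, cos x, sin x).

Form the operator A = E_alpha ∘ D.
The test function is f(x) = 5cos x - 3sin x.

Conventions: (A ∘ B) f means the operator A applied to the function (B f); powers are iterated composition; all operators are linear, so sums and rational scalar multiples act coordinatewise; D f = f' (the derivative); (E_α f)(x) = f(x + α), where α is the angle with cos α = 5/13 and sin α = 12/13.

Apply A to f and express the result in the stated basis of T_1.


the image equals g(x) = -(75/13)cos x + (11/13)sin x

D f = -3cos x - 5sin x
E_alpha D f = -(75/13)cos x + (11/13)sin x


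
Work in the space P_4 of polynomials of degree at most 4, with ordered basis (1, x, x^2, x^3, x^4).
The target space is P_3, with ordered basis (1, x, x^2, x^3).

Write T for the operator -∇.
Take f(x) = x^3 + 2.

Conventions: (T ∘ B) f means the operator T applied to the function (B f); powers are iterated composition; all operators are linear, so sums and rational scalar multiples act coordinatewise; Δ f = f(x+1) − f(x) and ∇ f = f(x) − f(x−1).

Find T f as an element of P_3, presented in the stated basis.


∇ f = 3x^2 - 3x + 1
(-∇) f = -3x^2 + 3x - 1

the result is g(x) = -3x^2 + 3x - 1


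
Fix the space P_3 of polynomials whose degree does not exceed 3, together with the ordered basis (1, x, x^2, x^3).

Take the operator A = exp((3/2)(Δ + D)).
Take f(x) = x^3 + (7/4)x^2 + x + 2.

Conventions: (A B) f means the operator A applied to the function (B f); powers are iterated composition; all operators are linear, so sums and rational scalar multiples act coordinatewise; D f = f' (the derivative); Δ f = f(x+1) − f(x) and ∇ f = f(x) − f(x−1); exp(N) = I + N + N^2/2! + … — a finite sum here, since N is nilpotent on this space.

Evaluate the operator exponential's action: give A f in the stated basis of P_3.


order-1 term: 9x^2 + 15x + 57/8
order-2 term: 27x + 117/4
order-3 term: 27
the series for exp((3/2)(Δ + D)) f terminates at order 3
exp((3/2)(Δ + D)) f = x^3 + (43/4)x^2 + 43x + 523/8

the result is g(x) = x^3 + (43/4)x^2 + 43x + 523/8


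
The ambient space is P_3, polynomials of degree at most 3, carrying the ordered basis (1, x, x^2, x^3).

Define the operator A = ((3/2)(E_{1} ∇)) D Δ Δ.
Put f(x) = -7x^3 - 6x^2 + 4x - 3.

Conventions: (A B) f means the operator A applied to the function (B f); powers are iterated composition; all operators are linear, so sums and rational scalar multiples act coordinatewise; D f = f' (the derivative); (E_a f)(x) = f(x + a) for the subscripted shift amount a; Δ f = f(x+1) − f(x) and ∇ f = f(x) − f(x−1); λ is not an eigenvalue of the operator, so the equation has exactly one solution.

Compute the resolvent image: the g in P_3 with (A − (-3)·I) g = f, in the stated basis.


write g with unknown coordinates in the stated basis and equate coefficients in (A − (-3)·I) g = f
solving from the highest basis element down gives g = -(7/3)x^3 - 2x^2 + (4/3)x - 1
check: A g = 0
so A g − (-3)·g = -7x^3 - 6x^2 + 4x - 3 = f ✓

the image equals g(x) = -(7/3)x^3 - 2x^2 + (4/3)x - 1


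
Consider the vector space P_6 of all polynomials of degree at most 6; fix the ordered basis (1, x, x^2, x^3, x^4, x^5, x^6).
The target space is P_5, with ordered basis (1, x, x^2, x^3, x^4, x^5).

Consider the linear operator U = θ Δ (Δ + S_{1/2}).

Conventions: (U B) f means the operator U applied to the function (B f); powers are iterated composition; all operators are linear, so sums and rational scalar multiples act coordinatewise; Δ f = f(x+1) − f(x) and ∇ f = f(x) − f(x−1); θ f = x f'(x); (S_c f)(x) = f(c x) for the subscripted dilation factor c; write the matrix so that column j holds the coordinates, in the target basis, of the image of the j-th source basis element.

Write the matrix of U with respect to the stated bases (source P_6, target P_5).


image of 1: 0
image of x: 0
image of x^2: (1/2)x
image of x^3: (3/4)x^2 + (51/8)x
image of x^4: (3/4)x^3 + (99/4)x^2 + (97/4)x
image of x^5: (5/8)x^4 + (975/16)x^3 + (965/8)x^2 + (2245/32)x
image of x^6: (15/32)x^5 + (1935/16)x^4 + (5775/16)x^3 + (13455/32)x^2 + (5763/32)x
each image's coordinates form column j of the matrix

the matrix is [[0, 0, 0, 0, 0, 0, 0]; [0, 0, 1/2, 51/8, 97/4, 2245/32, 5763/32]; [0, 0, 0, 3/4, 99/4, 965/8, 13455/32]; [0, 0, 0, 0, 3/4, 975/16, 5775/16]; [0, 0, 0, 0, 0, 5/8, 1935/16]; [0, 0, 0, 0, 0, 0, 15/32]] (rows listed top to bottom)
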